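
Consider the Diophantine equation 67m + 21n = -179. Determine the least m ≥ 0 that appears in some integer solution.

gcd(67, 21) = 1  (67 = 3·21 + 4, 21 = 5·4 + 1, 4 = 4·1).
1 divides -179, so solutions exist.
Back-substituting, 67·(-5) + 21·(16) = 1.
Scale by -179/1 = -179: (m₀, n₀) = (895, -2864).
General solution: m = 895 + 21t, n = -2864 - 67t for integer t.
m ≥ 0: smallest is 895 mod 21 = 13 (at t = -42), with n = -50.

13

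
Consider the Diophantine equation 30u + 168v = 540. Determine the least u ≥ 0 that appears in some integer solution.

gcd(168, 30) = 6.
6 divides 540, so solutions exist.
By Bézout, 30×(-11) + 168×(2) = 6.
Scale by 540/6 = 90: (u₀, v₀) = (-990, 180).
General solution: u = -990 + 28t, v = 180 - 5t for integer t.
u ≥ 0: smallest is -990 mod 28 = 18 (at t = 36), with v = 0.

18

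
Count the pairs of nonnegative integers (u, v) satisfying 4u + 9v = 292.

9

gcd(9, 4):
  9 = 2×4 + 1
  4 = 4×1
so gcd(9, 4) = 1.
Back-substitute for Bézout coefficients:
  1 = 9 - 2×4
  ... = 4×(-2) + 9×(1)
Scale by 292: one solution is (-584, 292). Reduce u mod 9: (1, 32).
General: u = 1 + 9t, v = 32 - 4t.
u ≥ 0 ⇒ t ≥ 0; v ≥ 0 ⇒ t ≤ 8. So t ∈ [0, 8]: 9 solutions.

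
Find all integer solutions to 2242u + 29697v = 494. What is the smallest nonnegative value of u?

gcd(29697, 2242) = 19  (29697 = 13*2242 + 551, 2242 = 4*551 + 38, 551 = 14*38 + 19, 38 = 2*19).
19 divides 494, so solutions exist.
Back-substituting, 2242*(-755) + 29697*(57) = 19.
Scale by 494/19 = 26: (u₀, v₀) = (-19630, 1482).
General solution: u = -19630 + 1563t, v = 1482 - 118t for integer t.
u ≥ 0: smallest is -19630 mod 1563 = 689 (at t = 13), with v = -52.

689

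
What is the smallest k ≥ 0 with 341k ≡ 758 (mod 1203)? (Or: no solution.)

gcd(1203, 341):
  1203 = 3×341 + 180
  341 = 1×180 + 161
  180 = 1×161 + 19
  161 = 8×19 + 9
  19 = 2×9 + 1
  9 = 9×1
so gcd(1203, 341) = 1.
1 divides 758, so solutions exist.
Back-substitute for Bézout coefficients:
  1 = 19 - 2×9
  ... = 341×(-127) + 1203×(36)
So 341×(-127) ≡ 1 (mod 1203); multiply by 758: k ≡ -96266 (mod 1203).
Smallest nonnegative: k = -96266 mod 1203 = 1177.

1177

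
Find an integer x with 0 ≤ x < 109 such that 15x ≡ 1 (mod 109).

gcd(109, 15) = 1  (109 = 7×15 + 4, 15 = 3×4 + 3, 4 = 1×3 + 1, 3 = 3×1).
Back-substituting, 15×(-29) + 109×(4) = 1.
So 15×-29 ≡ 1 (mod 109), and -29 mod 109 = 80.

80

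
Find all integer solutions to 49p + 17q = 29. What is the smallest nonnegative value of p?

gcd(49, 17) = 1  (49 = 2·17 + 15, 17 = 1·15 + 2, 15 = 7·2 + 1, 2 = 2·1).
1 divides 29, so solutions exist.
Back-substituting, 49·(8) + 17·(-23) = 1.
Scale by 29/1 = 29: (p₀, q₀) = (232, -667).
General solution: p = 232 + 17t, q = -667 - 49t for integer t.
p ≥ 0: smallest is 232 mod 17 = 11 (at t = -13), with q = -30.

11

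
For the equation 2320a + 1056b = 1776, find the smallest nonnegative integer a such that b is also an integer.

gcd(2320, 1056):
  2320 = 2×1056 + 208
  1056 = 5×208 + 16
  208 = 13×16
so gcd(2320, 1056) = 16.
16 divides 1776, so solutions exist.
Back-substitute for Bézout coefficients:
  16 = 1056 - 5×208
  ... = 2320×(-5) + 1056×(11)
Scale by 1776/16 = 111: (a₀, b₀) = (-555, 1221).
General solution: a = -555 + 66t, b = 1221 - 145t for integer t.
a ≥ 0: smallest is -555 mod 66 = 39 (at t = 9), with b = -84.

39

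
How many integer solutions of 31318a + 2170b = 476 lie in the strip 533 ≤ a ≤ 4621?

gcd(31318, 2170):
  31318 = 14*2170 + 938
  2170 = 2*938 + 294
  938 = 3*294 + 56
  294 = 5*56 + 14
  56 = 4*14
so gcd(31318, 2170) = 14.
Back-substitute for Bézout coefficients:
  14 = 294 - 5*56
  ... = 31318*(-37) + 2170*(534)
Scale by 34: particular solution (-1258, 18156); reduce a mod 155: (137, -1977).
General solution: a = 137 + 155t, b = -1977 - 2237t for integer t.
533 ≤ 137 + 155t ≤ 4621 gives t ∈ [3, 28], which is 26 values.

26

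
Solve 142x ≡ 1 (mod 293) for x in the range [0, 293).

gcd(293, 142) = 1.
By Bézout, 142×(130) + 293×(-63) = 1.
So 142×130 ≡ 1 (mod 293), and 130 mod 293 = 130.

130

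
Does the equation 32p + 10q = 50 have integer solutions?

gcd(32, 10) = 2  (32 = 3*10 + 2, 10 = 5*2).
2 divides 50, so integer solutions exist.

yes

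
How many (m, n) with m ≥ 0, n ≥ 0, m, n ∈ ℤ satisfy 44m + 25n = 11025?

11

gcd(44, 25) = 1.
By Bézout, 44*(4) + 25*(-7) = 1.
One solution: (0, 441).
General: m = 0 + 25t, n = 441 - 44t.
m ≥ 0 ⇒ t ≥ 0; n ≥ 0 ⇒ t ≤ 10. So t ∈ [0, 10]: 11 solutions.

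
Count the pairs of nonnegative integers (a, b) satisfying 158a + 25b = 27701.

7

gcd(158, 25) = 1.
By Bézout, 158*(-3) + 25*(19) = 1.
One solution: (22, 969).
General: a = 22 + 25t, b = 969 - 158t.
a ≥ 0 ⇒ t ≥ 0; b ≥ 0 ⇒ t ≤ 6. So t ∈ [0, 6]: 7 solutions.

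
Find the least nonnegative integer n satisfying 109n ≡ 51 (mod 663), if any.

408

gcd(663, 109) = 1.
1 divides 51, so solutions exist.
By Bézout, 109·(73) + 663·(-12) = 1.
So 109·(73) ≡ 1 (mod 663); multiply by 51: n ≡ 3723 (mod 663).
Smallest nonnegative: n = 3723 mod 663 = 408.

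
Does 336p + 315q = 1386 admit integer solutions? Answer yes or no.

yes

gcd(336, 315) = 21  (336 = 1*315 + 21, 315 = 15*21).
21 divides 1386, so integer solutions exist.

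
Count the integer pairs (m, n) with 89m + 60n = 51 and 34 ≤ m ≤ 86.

1

gcd(89, 60) = 1.
By Bézout, 89·(29) + 60·(-43) = 1.
Particular solution: (39, -57).
General solution: m = 39 + 60t, n = -57 - 89t for integer t.
34 ≤ 39 + 60t ≤ 86 gives t ∈ [0, 0], which is 1 value.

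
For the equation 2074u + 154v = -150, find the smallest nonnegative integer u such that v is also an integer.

gcd(2074, 154):
  2074 = 13*154 + 72
  154 = 2*72 + 10
  72 = 7*10 + 2
  10 = 5*2
so gcd(2074, 154) = 2.
2 divides -150, so solutions exist.
Back-substitute for Bézout coefficients:
  2 = 72 - 7*10
  ... = 2074*(15) + 154*(-202)
Scale by -150/2 = -75: (u₀, v₀) = (-1125, 15150).
General solution: u = -1125 + 77t, v = 15150 - 1037t for integer t.
u ≥ 0: smallest is -1125 mod 77 = 30 (at t = 15), with v = -405.

30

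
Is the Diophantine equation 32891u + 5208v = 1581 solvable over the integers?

yes

gcd(32891, 5208):
  32891 = 6·5208 + 1643
  5208 = 3·1643 + 279
  1643 = 5·279 + 248
  279 = 1·248 + 31
  248 = 8·31
so gcd(32891, 5208) = 31.
31 divides 1581, so integer solutions exist.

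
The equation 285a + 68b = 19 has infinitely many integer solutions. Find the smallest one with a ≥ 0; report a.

59

gcd(285, 68) = 1.
1 divides 19, so solutions exist.
By Bézout, 285·(21) + 68·(-88) = 1.
Scale by 19/1 = 19: (a₀, b₀) = (399, -1672).
General solution: a = 399 + 68t, b = -1672 - 285t for integer t.
a ≥ 0: smallest is 399 mod 68 = 59 (at t = -5), with b = -247.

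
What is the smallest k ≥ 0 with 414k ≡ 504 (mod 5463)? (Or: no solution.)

gcd(5463, 414):
  5463 = 13×414 + 81
  414 = 5×81 + 9
  81 = 9×9
so gcd(5463, 414) = 9.
9 divides 504, so solutions exist.
Back-substitute for Bézout coefficients:
  9 = 414 - 5×81
  ... = 414×(66) + 5463×(-5)
So 414×(66) ≡ 9 (mod 5463); multiply by 56: k ≡ 3696 (mod 607).
Smallest nonnegative: k = 3696 mod 607 = 54.

54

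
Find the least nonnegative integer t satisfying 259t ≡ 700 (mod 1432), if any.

gcd(1432, 259) = 1  (1432 = 5×259 + 137, 259 = 1×137 + 122, 137 = 1×122 + 15, 122 = 8×15 + 2, 15 = 7×2 + 1, 2 = 2×1).
1 divides 700, so solutions exist.
Back-substituting, 259×(-669) + 1432×(121) = 1.
So 259×(-669) ≡ 1 (mod 1432); multiply by 700: t ≡ -468300 (mod 1432).
Smallest nonnegative: t = -468300 mod 1432 = 1396.

1396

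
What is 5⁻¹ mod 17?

7

gcd(17, 5) = 1.
By Bézout, 5*(7) + 17*(-2) = 1.
So 5*7 ≡ 1 (mod 17), and 7 mod 17 = 7.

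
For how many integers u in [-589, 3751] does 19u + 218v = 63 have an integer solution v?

gcd(218, 19):
  218 = 11·19 + 9
  19 = 2·9 + 1
  9 = 9·1
so gcd(218, 19) = 1.
Back-substitute for Bézout coefficients:
  1 = 19 - 2·9
  ... = 19·(23) + 218·(-2)
Scale by 63: particular solution (1449, -126); reduce u mod 218: (141, -12).
General solution: u = 141 + 218t, v = -12 - 19t for integer t.
-589 ≤ 141 + 218t ≤ 3751 gives t ∈ [-3, 16], which is 20 values.

20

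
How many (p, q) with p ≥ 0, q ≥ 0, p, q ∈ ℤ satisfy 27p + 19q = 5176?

11

gcd(27, 19):
  27 = 1×19 + 8
  19 = 2×8 + 3
  8 = 2×3 + 2
  3 = 1×2 + 1
  2 = 2×1
so gcd(27, 19) = 1.
Back-substitute for Bézout coefficients:
  1 = 3 - 1×2
  ... = 27×(-7) + 19×(10)
Scale by 5176: one solution is (-36232, 51760). Reduce p mod 19: (1, 271).
General: p = 1 + 19t, q = 271 - 27t.
p ≥ 0 ⇒ t ≥ 0; q ≥ 0 ⇒ t ≤ 10. So t ∈ [0, 10]: 11 solutions.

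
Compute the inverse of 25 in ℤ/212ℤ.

gcd(212, 25) = 1  (212 = 8×25 + 12, 25 = 2×12 + 1, 12 = 12×1).
Back-substituting, 25×(17) + 212×(-2) = 1.
So 25×17 ≡ 1 (mod 212), and 17 mod 212 = 17.

17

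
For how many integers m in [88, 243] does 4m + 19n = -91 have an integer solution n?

8

gcd(19, 4) = 1.
By Bézout, 4×(5) + 19×(-1) = 1.
Particular solution: (1, -5).
General solution: m = 1 + 19t, n = -5 - 4t for integer t.
88 ≤ 1 + 19t ≤ 243 gives t ∈ [5, 12], which is 8 values.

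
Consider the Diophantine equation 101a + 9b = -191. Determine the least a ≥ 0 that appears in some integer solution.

gcd(101, 9) = 1  (101 = 11×9 + 2, 9 = 4×2 + 1, 2 = 2×1).
1 divides -191, so solutions exist.
Back-substituting, 101×(-4) + 9×(45) = 1.
Scale by -191/1 = -191: (a₀, b₀) = (764, -8595).
General solution: a = 764 + 9t, b = -8595 - 101t for integer t.
a ≥ 0: smallest is 764 mod 9 = 8 (at t = -84), with b = -111.

8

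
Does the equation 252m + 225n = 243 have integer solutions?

gcd(252, 225):
  252 = 1×225 + 27
  225 = 8×27 + 9
  27 = 3×9
so gcd(252, 225) = 9.
9 divides 243, so integer solutions exist.

yes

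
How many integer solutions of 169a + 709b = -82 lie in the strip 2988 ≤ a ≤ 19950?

gcd(709, 169) = 1.
By Bézout, 169·(-172) + 709·(41) = 1.
Particular solution: (633, -151).
General solution: a = 633 + 709t, b = -151 - 169t for integer t.
2988 ≤ 633 + 709t ≤ 19950 gives t ∈ [4, 27], which is 24 values.

24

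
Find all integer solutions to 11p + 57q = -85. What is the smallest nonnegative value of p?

13

gcd(57, 11) = 1.
1 divides -85, so solutions exist.
By Bézout, 11*(26) + 57*(-5) = 1.
Scale by -85/1 = -85: (p₀, q₀) = (-2210, 425).
General solution: p = -2210 + 57t, q = 425 - 11t for integer t.
p ≥ 0: smallest is -2210 mod 57 = 13 (at t = 39), with q = -4.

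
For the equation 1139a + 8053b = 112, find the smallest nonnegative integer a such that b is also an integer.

4822

gcd(8053, 1139):
  8053 = 7*1139 + 80
  1139 = 14*80 + 19
  80 = 4*19 + 4
  19 = 4*4 + 3
  4 = 1*3 + 1
  3 = 3*1
so gcd(8053, 1139) = 1.
1 divides 112, so solutions exist.
Back-substitute for Bézout coefficients:
  1 = 4 - 1*3
  ... = 1139*(-2114) + 8053*(299)
Scale by 112/1 = 112: (a₀, b₀) = (-236768, 33488).
General solution: a = -236768 + 8053t, b = 33488 - 1139t for integer t.
a ≥ 0: smallest is -236768 mod 8053 = 4822 (at t = 30), with b = -682.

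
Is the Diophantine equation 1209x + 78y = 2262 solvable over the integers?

yes

gcd(1209, 78):
  1209 = 15·78 + 39
  78 = 2·39
so gcd(1209, 78) = 39.
39 divides 2262, so integer solutions exist.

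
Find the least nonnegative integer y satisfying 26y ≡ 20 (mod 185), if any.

gcd(185, 26) = 1  (185 = 7*26 + 3, 26 = 8*3 + 2, 3 = 1*2 + 1, 2 = 2*1).
1 divides 20, so solutions exist.
Back-substituting, 26*(-64) + 185*(9) = 1.
So 26*(-64) ≡ 1 (mod 185); multiply by 20: y ≡ -1280 (mod 185).
Smallest nonnegative: y = -1280 mod 185 = 15.

15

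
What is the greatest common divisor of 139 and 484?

1

gcd(484, 139) = 1  (484 = 3·139 + 67, 139 = 2·67 + 5, 67 = 13·5 + 2, 5 = 2·2 + 1, 2 = 2·1).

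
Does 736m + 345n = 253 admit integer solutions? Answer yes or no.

yes

gcd(736, 345):
  736 = 2×345 + 46
  345 = 7×46 + 23
  46 = 2×23
so gcd(736, 345) = 23.
23 divides 253, so integer solutions exist.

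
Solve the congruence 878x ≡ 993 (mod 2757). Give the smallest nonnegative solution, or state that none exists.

gcd(2757, 878) = 1.
1 divides 993, so solutions exist.
By Bézout, 878*(650) + 2757*(-207) = 1.
So 878*(650) ≡ 1 (mod 2757); multiply by 993: x ≡ 645450 (mod 2757).
Smallest nonnegative: x = 645450 mod 2757 = 312.

312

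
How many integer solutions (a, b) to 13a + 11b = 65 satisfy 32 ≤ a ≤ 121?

8

gcd(13, 11) = 1  (13 = 1*11 + 2, 11 = 5*2 + 1, 2 = 2*1).
Back-substituting, 13*(-5) + 11*(6) = 1.
Scale by 65: particular solution (-325, 390); reduce a mod 11: (5, 0).
General solution: a = 5 + 11t, b = 0 - 13t for integer t.
32 ≤ 5 + 11t ≤ 121 gives t ∈ [3, 10], which is 8 values.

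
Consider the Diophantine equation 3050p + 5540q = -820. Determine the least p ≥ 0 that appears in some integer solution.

gcd(5540, 3050):
  5540 = 1×3050 + 2490
  3050 = 1×2490 + 560
  2490 = 4×560 + 250
  560 = 2×250 + 60
  250 = 4×60 + 10
  60 = 6×10
so gcd(5540, 3050) = 10.
10 divides -820, so solutions exist.
Back-substitute for Bézout coefficients:
  10 = 250 - 4×60
  ... = 3050×(-89) + 5540×(49)
Scale by -820/10 = -82: (p₀, q₀) = (7298, -4018).
General solution: p = 7298 + 554t, q = -4018 - 305t for integer t.
p ≥ 0: smallest is 7298 mod 554 = 96 (at t = -13), with q = -53.

96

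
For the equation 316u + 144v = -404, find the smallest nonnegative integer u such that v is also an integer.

gcd(316, 144):
  316 = 2·144 + 28
  144 = 5·28 + 4
  28 = 7·4
so gcd(316, 144) = 4.
4 divides -404, so solutions exist.
Back-substitute for Bézout coefficients:
  4 = 144 - 5·28
  ... = 316·(-5) + 144·(11)
Scale by -404/4 = -101: (u₀, v₀) = (505, -1111).
General solution: u = 505 + 36t, v = -1111 - 79t for integer t.
u ≥ 0: smallest is 505 mod 36 = 1 (at t = -14), with v = -5.

1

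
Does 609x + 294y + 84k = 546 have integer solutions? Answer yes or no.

yes

gcd(609, 294) = 21.
gcd(21, 84) = 21.
21 divides 546, so integer solutions exist.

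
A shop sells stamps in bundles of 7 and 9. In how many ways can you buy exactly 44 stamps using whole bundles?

Need nonnegative integers with 7j + 9k = 44.
gcd(7, 9) = 1, and 7·(4) + 9·(-3) = 1.
So (j₀, k₀) = (176, -132); general j = 176 + 9t, k = -132 - 7t.
j ≥ 0 ⇒ t ≥ -19; k ≥ 0 ⇒ t ≤ -19. That's 1 value of t.

1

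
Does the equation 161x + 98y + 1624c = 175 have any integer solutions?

yes

gcd(161, 98) = 7  (161 = 1·98 + 63, 98 = 1·63 + 35, 63 = 1·35 + 28, 35 = 1·28 + 7, 28 = 4·7).
gcd(7, 1624) = 7.
7 divides 175, so integer solutions exist.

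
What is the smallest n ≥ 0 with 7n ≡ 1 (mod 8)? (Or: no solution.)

7

gcd(8, 7):
  8 = 1*7 + 1
  7 = 7*1
so gcd(8, 7) = 1.
1 divides 1, so solutions exist.
Back-substitute for Bézout coefficients:
  1 = 8 - 1*7
  ... = 7*(-1) + 8*(1)
So 7*(-1) ≡ 1 (mod 8); multiply by 1: n ≡ -1 (mod 8).
Smallest nonnegative: n = -1 mod 8 = 7.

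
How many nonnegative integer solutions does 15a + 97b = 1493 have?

1

gcd(97, 15) = 1.
By Bézout, 15*(13) + 97*(-2) = 1.
One solution: (9, 14).
General: a = 9 + 97t, b = 14 - 15t.
a ≥ 0 ⇒ t ≥ 0; b ≥ 0 ⇒ t ≤ 0. So t ∈ [0, 0]: 1 solution.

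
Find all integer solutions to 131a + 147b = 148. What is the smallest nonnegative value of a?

101

gcd(147, 131):
  147 = 1·131 + 16
  131 = 8·16 + 3
  16 = 5·3 + 1
  3 = 3·1
so gcd(147, 131) = 1.
1 divides 148, so solutions exist.
Back-substitute for Bézout coefficients:
  1 = 16 - 5·3
  ... = 131·(-46) + 147·(41)
Scale by 148/1 = 148: (a₀, b₀) = (-6808, 6068).
General solution: a = -6808 + 147t, b = 6068 - 131t for integer t.
a ≥ 0: smallest is -6808 mod 147 = 101 (at t = 47), with b = -89.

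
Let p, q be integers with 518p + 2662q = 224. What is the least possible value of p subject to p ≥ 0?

gcd(2662, 518) = 2.
2 divides 224, so solutions exist.
By Bézout, 518·(-185) + 2662·(36) = 2.
Scale by 224/2 = 112: (p₀, q₀) = (-20720, 4032).
General solution: p = -20720 + 1331t, q = 4032 - 259t for integer t.
p ≥ 0: smallest is -20720 mod 1331 = 576 (at t = 16), with q = -112.

576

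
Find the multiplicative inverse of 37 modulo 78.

gcd(78, 37) = 1.
By Bézout, 37*(19) + 78*(-9) = 1.
So 37*19 ≡ 1 (mod 78), and 19 mod 78 = 19.

19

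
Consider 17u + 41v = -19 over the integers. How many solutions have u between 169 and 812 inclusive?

gcd(41, 17):
  41 = 2×17 + 7
  17 = 2×7 + 3
  7 = 2×3 + 1
  3 = 3×1
so gcd(41, 17) = 1.
Back-substitute for Bézout coefficients:
  1 = 7 - 2×3
  ... = 17×(-12) + 41×(5)
Scale by -19: particular solution (228, -95); reduce u mod 41: (23, -10).
General solution: u = 23 + 41t, v = -10 - 17t for integer t.
169 ≤ 23 + 41t ≤ 812 gives t ∈ [4, 19], which is 16 values.

16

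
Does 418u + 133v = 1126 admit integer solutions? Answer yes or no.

no

gcd(418, 133) = 19  (418 = 3*133 + 19, 133 = 7*19).
19 does not divide 1126 (remainder 5), so no integer solutions.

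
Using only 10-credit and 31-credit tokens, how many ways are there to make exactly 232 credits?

1

Need nonnegative integers with 10j + 31k = 232.
gcd(10, 31) = 1, and 10·(-3) + 31·(1) = 1.
So (j₀, k₀) = (-696, 232); general j = -696 + 31t, k = 232 - 10t.
j ≥ 0 ⇒ t ≥ 23; k ≥ 0 ⇒ t ≤ 23. That's 1 value of t.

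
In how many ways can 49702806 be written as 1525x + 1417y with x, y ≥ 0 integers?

gcd(1525, 1417) = 1.
By Bézout, 1525·(-328) + 1417·(353) = 1.
One solution: (867, 34143).
General: x = 867 + 1417t, y = 34143 - 1525t.
x ≥ 0 ⇒ t ≥ 0; y ≥ 0 ⇒ t ≤ 22. So t ∈ [0, 22]: 23 solutions.

23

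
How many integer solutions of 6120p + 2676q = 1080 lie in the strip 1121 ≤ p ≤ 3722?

gcd(6120, 2676) = 12.
By Bézout, 6120*(-108) + 2676*(247) = 12.
Particular solution: (92, -210).
General solution: p = 92 + 223t, q = -210 - 510t for integer t.
1121 ≤ 92 + 223t ≤ 3722 gives t ∈ [5, 16], which is 12 values.

12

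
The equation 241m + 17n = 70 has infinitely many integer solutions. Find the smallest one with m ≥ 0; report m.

12

gcd(241, 17):
  241 = 14·17 + 3
  17 = 5·3 + 2
  3 = 1·2 + 1
  2 = 2·1
so gcd(241, 17) = 1.
1 divides 70, so solutions exist.
Back-substitute for Bézout coefficients:
  1 = 3 - 1·2
  ... = 241·(6) + 17·(-85)
Scale by 70/1 = 70: (m₀, n₀) = (420, -5950).
General solution: m = 420 + 17t, n = -5950 - 241t for integer t.
m ≥ 0: smallest is 420 mod 17 = 12 (at t = -24), with n = -166.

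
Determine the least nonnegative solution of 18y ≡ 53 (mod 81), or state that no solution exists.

gcd(81, 18) = 9  (81 = 4·18 + 9, 18 = 2·9).
9 does not divide 53, so the congruence has no solution.

no solution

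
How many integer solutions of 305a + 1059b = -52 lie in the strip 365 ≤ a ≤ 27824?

gcd(1059, 305) = 1.
By Bézout, 305×(125) + 1059×(-36) = 1.
Particular solution: (913, -263).
General solution: a = 913 + 1059t, b = -263 - 305t for integer t.
365 ≤ 913 + 1059t ≤ 27824 gives t ∈ [0, 25], which is 26 values.

26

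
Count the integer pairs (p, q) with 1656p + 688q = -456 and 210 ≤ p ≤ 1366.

gcd(1656, 688):
  1656 = 2×688 + 280
  688 = 2×280 + 128
  280 = 2×128 + 24
  128 = 5×24 + 8
  24 = 3×8
so gcd(1656, 688) = 8.
Back-substitute for Bézout coefficients:
  8 = 128 - 5×24
  ... = 1656×(-27) + 688×(65)
Scale by -57: particular solution (1539, -3705); reduce p mod 86: (77, -186).
General solution: p = 77 + 86t, q = -186 - 207t for integer t.
210 ≤ 77 + 86t ≤ 1366 gives t ∈ [2, 14], which is 13 values.

13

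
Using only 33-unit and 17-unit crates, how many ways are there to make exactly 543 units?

1

Need nonnegative integers with 33j + 17k = 543.
gcd(33, 17) = 1, and 33·(-1) + 17·(2) = 1.
So (j₀, k₀) = (-543, 1086); general j = -543 + 17t, k = 1086 - 33t.
j ≥ 0 ⇒ t ≥ 32; k ≥ 0 ⇒ t ≤ 32. That's 1 value of t.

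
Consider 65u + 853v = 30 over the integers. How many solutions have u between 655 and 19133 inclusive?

21

gcd(853, 65):
  853 = 13×65 + 8
  65 = 8×8 + 1
  8 = 8×1
so gcd(853, 65) = 1.
Back-substitute for Bézout coefficients:
  1 = 65 - 8×8
  ... = 65×(105) + 853×(-8)
Scale by 30: particular solution (3150, -240); reduce u mod 853: (591, -45).
General solution: u = 591 + 853t, v = -45 - 65t for integer t.
655 ≤ 591 + 853t ≤ 19133 gives t ∈ [1, 21], which is 21 values.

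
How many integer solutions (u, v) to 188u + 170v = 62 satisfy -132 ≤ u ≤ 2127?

gcd(188, 170) = 2.
By Bézout, 188·(19) + 170·(-21) = 2.
Particular solution: (79, -87).
General solution: u = 79 + 85t, v = -87 - 94t for integer t.
-132 ≤ 79 + 85t ≤ 2127 gives t ∈ [-2, 24], which is 27 values.

27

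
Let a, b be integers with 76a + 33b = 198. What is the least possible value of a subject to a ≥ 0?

gcd(76, 33) = 1.
1 divides 198, so solutions exist.
By Bézout, 76·(10) + 33·(-23) = 1.
Scale by 198/1 = 198: (a₀, b₀) = (1980, -4554).
General solution: a = 1980 + 33t, b = -4554 - 76t for integer t.
a ≥ 0: smallest is 1980 mod 33 = 0 (at t = -60), with b = 6.

0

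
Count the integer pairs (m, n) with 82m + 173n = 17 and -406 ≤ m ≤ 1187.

9

gcd(173, 82) = 1  (173 = 2·82 + 9, 82 = 9·9 + 1, 9 = 9·1).
Back-substituting, 82·(19) + 173·(-9) = 1.
Scale by 17: particular solution (323, -153); reduce m mod 173: (150, -71).
General solution: m = 150 + 173t, n = -71 - 82t for integer t.
-406 ≤ 150 + 173t ≤ 1187 gives t ∈ [-3, 5], which is 9 values.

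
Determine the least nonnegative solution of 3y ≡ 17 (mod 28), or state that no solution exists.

15

gcd(28, 3):
  28 = 9*3 + 1
  3 = 3*1
so gcd(28, 3) = 1.
1 divides 17, so solutions exist.
Back-substitute for Bézout coefficients:
  1 = 28 - 9*3
  ... = 3*(-9) + 28*(1)
So 3*(-9) ≡ 1 (mod 28); multiply by 17: y ≡ -153 (mod 28).
Smallest nonnegative: y = -153 mod 28 = 15.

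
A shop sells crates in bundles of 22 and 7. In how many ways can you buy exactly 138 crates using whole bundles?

Need nonnegative integers with 22j + 7k = 138.
gcd(22, 7) = 1, and 22·(1) + 7·(-3) = 1.
So (j₀, k₀) = (138, -414); general j = 138 + 7t, k = -414 - 22t.
j ≥ 0 ⇒ t ≥ -19; k ≥ 0 ⇒ t ≤ -19. That's 1 value of t.

1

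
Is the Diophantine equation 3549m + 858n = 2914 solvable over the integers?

gcd(3549, 858):
  3549 = 4×858 + 117
  858 = 7×117 + 39
  117 = 3×39
so gcd(3549, 858) = 39.
39 does not divide 2914 (remainder 28), so no integer solutions.

no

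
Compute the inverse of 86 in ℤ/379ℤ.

gcd(379, 86) = 1.
By Bézout, 86×(119) + 379×(-27) = 1.
So 86×119 ≡ 1 (mod 379), and 119 mod 379 = 119.

119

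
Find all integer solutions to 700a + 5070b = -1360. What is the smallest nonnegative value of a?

gcd(5070, 700) = 10.
10 divides -1360, so solutions exist.
By Bézout, 700·(-239) + 5070·(33) = 10.
Scale by -1360/10 = -136: (a₀, b₀) = (32504, -4488).
General solution: a = 32504 + 507t, b = -4488 - 70t for integer t.
a ≥ 0: smallest is 32504 mod 507 = 56 (at t = -64), with b = -8.

56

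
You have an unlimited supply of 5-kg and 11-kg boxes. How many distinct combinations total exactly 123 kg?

2

Need nonnegative integers with 5j + 11k = 123.
gcd(5, 11) = 1, and 5·(-2) + 11·(1) = 1.
So (j₀, k₀) = (-246, 123); general j = -246 + 11t, k = 123 - 5t.
j ≥ 0 ⇒ t ≥ 23; k ≥ 0 ⇒ t ≤ 24. That's 2 values of t.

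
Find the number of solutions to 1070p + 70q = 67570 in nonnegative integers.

gcd(1070, 70) = 10  (1070 = 15×70 + 20, 70 = 3×20 + 10, 20 = 2×10).
Back-substituting, 1070×(-3) + 70×(46) = 10.
Scale by 6757: one solution is (-20271, 310822). Reduce p mod 7: (1, 950).
General: p = 1 + 7t, q = 950 - 107t.
p ≥ 0 ⇒ t ≥ 0; q ≥ 0 ⇒ t ≤ 8. So t ∈ [0, 8]: 9 solutions.

9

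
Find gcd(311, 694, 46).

1

gcd(694, 311) = 1.
gcd(1, 46) = 1.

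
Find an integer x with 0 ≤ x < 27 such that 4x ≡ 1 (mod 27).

7

gcd(27, 4) = 1.
By Bézout, 4×(7) + 27×(-1) = 1.
So 4×7 ≡ 1 (mod 27), and 7 mod 27 = 7.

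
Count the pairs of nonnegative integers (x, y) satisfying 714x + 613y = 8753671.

gcd(714, 613) = 1  (714 = 1×613 + 101, 613 = 6×101 + 7, 101 = 14×7 + 3, 7 = 2×3 + 1, 3 = 3×1).
Back-substituting, 714×(-176) + 613×(205) = 1.
Scale by 8753671: one solution is (-1540646096, 1794502555). Reduce x mod 613: (61, 14209).
General: x = 61 + 613t, y = 14209 - 714t.
x ≥ 0 ⇒ t ≥ 0; y ≥ 0 ⇒ t ≤ 19. So t ∈ [0, 19]: 20 solutions.

20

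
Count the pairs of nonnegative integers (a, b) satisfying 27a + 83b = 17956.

gcd(83, 27):
  83 = 3·27 + 2
  27 = 13·2 + 1
  2 = 2·1
so gcd(83, 27) = 1.
Back-substitute for Bézout coefficients:
  1 = 27 - 13·2
  ... = 27·(40) + 83·(-13)
Scale by 17956: one solution is (718240, -233428). Reduce a mod 83: (41, 203).
General: a = 41 + 83t, b = 203 - 27t.
a ≥ 0 ⇒ t ≥ 0; b ≥ 0 ⇒ t ≤ 7. So t ∈ [0, 7]: 8 solutions.

8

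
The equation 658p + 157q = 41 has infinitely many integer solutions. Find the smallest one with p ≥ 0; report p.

gcd(658, 157) = 1.
1 divides 41, so solutions exist.
By Bézout, 658·(-68) + 157·(285) = 1.
Scale by 41/1 = 41: (p₀, q₀) = (-2788, 11685).
General solution: p = -2788 + 157t, q = 11685 - 658t for integer t.
p ≥ 0: smallest is -2788 mod 157 = 38 (at t = 18), with q = -159.

38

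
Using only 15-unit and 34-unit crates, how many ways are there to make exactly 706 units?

Need nonnegative integers with 15j + 34k = 706.
gcd(15, 34) = 1, and 15·(-9) + 34·(4) = 1.
So (j₀, k₀) = (-6354, 2824); general j = -6354 + 34t, k = 2824 - 15t.
j ≥ 0 ⇒ t ≥ 187; k ≥ 0 ⇒ t ≤ 188. That's 2 values of t.

2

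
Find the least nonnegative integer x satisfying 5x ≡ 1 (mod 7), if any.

gcd(7, 5) = 1.
1 divides 1, so solutions exist.
By Bézout, 5*(3) + 7*(-2) = 1.
So 5*(3) ≡ 1 (mod 7); multiply by 1: x ≡ 3 (mod 7).
Smallest nonnegative: x = 3 mod 7 = 3.

3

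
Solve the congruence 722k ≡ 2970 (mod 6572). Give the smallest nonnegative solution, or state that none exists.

1415

gcd(6572, 722) = 2.
2 divides 2970, so solutions exist.
By Bézout, 722*(355) + 6572*(-39) = 2.
So 722*(355) ≡ 2 (mod 6572); multiply by 1485: k ≡ 527175 (mod 3286).
Smallest nonnegative: k = 527175 mod 3286 = 1415.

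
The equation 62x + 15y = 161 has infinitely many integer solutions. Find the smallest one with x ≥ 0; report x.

13

gcd(62, 15):
  62 = 4×15 + 2
  15 = 7×2 + 1
  2 = 2×1
so gcd(62, 15) = 1.
1 divides 161, so solutions exist.
Back-substitute for Bézout coefficients:
  1 = 15 - 7×2
  ... = 62×(-7) + 15×(29)
Scale by 161/1 = 161: (x₀, y₀) = (-1127, 4669).
General solution: x = -1127 + 15t, y = 4669 - 62t for integer t.
x ≥ 0: smallest is -1127 mod 15 = 13 (at t = 76), with y = -43.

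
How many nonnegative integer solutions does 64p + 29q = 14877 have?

9

gcd(64, 29):
  64 = 2×29 + 6
  29 = 4×6 + 5
  6 = 1×5 + 1
  5 = 5×1
so gcd(64, 29) = 1.
Back-substitute for Bézout coefficients:
  1 = 6 - 1×5
  ... = 64×(5) + 29×(-11)
Scale by 14877: one solution is (74385, -163647). Reduce p mod 29: (0, 513).
General: p = 0 + 29t, q = 513 - 64t.
p ≥ 0 ⇒ t ≥ 0; q ≥ 0 ⇒ t ≤ 8. So t ∈ [0, 8]: 9 solutions.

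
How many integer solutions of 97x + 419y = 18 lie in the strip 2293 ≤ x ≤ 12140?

gcd(419, 97):
  419 = 4·97 + 31
  97 = 3·31 + 4
  31 = 7·4 + 3
  4 = 1·3 + 1
  3 = 3·1
so gcd(419, 97) = 1.
Back-substitute for Bézout coefficients:
  1 = 4 - 1·3
  ... = 97·(108) + 419·(-25)
Scale by 18: particular solution (1944, -450); reduce x mod 419: (268, -62).
General solution: x = 268 + 419t, y = -62 - 97t for integer t.
2293 ≤ 268 + 419t ≤ 12140 gives t ∈ [5, 28], which is 24 values.

24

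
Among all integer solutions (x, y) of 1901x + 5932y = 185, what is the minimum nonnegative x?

gcd(5932, 1901) = 1.
1 divides 185, so solutions exist.
By Bézout, 1901*(-1891) + 5932*(606) = 1.
Scale by 185/1 = 185: (x₀, y₀) = (-349835, 112110).
General solution: x = -349835 + 5932t, y = 112110 - 1901t for integer t.
x ≥ 0: smallest is -349835 mod 5932 = 153 (at t = 59), with y = -49.

153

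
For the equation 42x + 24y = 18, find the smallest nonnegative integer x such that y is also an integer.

gcd(42, 24):
  42 = 1·24 + 18
  24 = 1·18 + 6
  18 = 3·6
so gcd(42, 24) = 6.
6 divides 18, so solutions exist.
Back-substitute for Bézout coefficients:
  6 = 24 - 1·18
  ... = 42·(-1) + 24·(2)
Scale by 18/6 = 3: (x₀, y₀) = (-3, 6).
General solution: x = -3 + 4t, y = 6 - 7t for integer t.
x ≥ 0: smallest is -3 mod 4 = 1 (at t = 1), with y = -1.

1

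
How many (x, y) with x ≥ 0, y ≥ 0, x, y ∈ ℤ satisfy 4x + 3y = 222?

19

gcd(4, 3):
  4 = 1*3 + 1
  3 = 3*1
so gcd(4, 3) = 1.
Back-substitute for Bézout coefficients:
  1 = 4 - 1*3
  ... = 4*(1) + 3*(-1)
Scale by 222: one solution is (222, -222). Reduce x mod 3: (0, 74).
General: x = 0 + 3t, y = 74 - 4t.
x ≥ 0 ⇒ t ≥ 0; y ≥ 0 ⇒ t ≤ 18. So t ∈ [0, 18]: 19 solutions.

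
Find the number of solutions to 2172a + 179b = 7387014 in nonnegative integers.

19

gcd(2172, 179) = 1.
By Bézout, 2172*(-82) + 179*(995) = 1.
One solution: (136, 39618).
General: a = 136 + 179t, b = 39618 - 2172t.
a ≥ 0 ⇒ t ≥ 0; b ≥ 0 ⇒ t ≤ 18. So t ∈ [0, 18]: 19 solutions.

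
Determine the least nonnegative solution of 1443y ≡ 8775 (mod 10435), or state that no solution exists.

9595

gcd(10435, 1443):
  10435 = 7×1443 + 334
  1443 = 4×334 + 107
  334 = 3×107 + 13
  107 = 8×13 + 3
  13 = 4×3 + 1
  3 = 3×1
so gcd(10435, 1443) = 1.
1 divides 8775, so solutions exist.
Back-substitute for Bézout coefficients:
  1 = 13 - 4×3
  ... = 1443×(-3218) + 10435×(445)
So 1443×(-3218) ≡ 1 (mod 10435); multiply by 8775: y ≡ -28237950 (mod 10435).
Smallest nonnegative: y = -28237950 mod 10435 = 9595.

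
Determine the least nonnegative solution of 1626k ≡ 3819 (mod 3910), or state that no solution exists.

gcd(3910, 1626):
  3910 = 2×1626 + 658
  1626 = 2×658 + 310
  658 = 2×310 + 38
  310 = 8×38 + 6
  38 = 6×6 + 2
  6 = 3×2
so gcd(3910, 1626) = 2.
2 does not divide 3819, so the congruence has no solution.

no solution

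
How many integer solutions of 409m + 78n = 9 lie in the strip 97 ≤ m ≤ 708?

8

gcd(409, 78) = 1  (409 = 5×78 + 19, 78 = 4×19 + 2, 19 = 9×2 + 1, 2 = 2×1).
Back-substituting, 409×(37) + 78×(-194) = 1.
Scale by 9: particular solution (333, -1746); reduce m mod 78: (21, -110).
General solution: m = 21 + 78t, n = -110 - 409t for integer t.
97 ≤ 21 + 78t ≤ 708 gives t ∈ [1, 8], which is 8 values.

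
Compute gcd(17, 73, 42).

gcd(73, 17) = 1.
gcd(1, 42) = 1.

1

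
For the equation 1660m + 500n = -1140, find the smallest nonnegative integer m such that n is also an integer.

21

gcd(1660, 500) = 20  (1660 = 3*500 + 160, 500 = 3*160 + 20, 160 = 8*20).
20 divides -1140, so solutions exist.
Back-substituting, 1660*(-3) + 500*(10) = 20.
Scale by -1140/20 = -57: (m₀, n₀) = (171, -570).
General solution: m = 171 + 25t, n = -570 - 83t for integer t.
m ≥ 0: smallest is 171 mod 25 = 21 (at t = -6), with n = -72.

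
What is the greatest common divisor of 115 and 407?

1

gcd(407, 115):
  407 = 3*115 + 62
  115 = 1*62 + 53
  62 = 1*53 + 9
  53 = 5*9 + 8
  9 = 1*8 + 1
  8 = 8*1
so gcd(407, 115) = 1.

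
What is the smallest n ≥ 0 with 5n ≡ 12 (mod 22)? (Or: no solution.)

gcd(22, 5) = 1  (22 = 4·5 + 2, 5 = 2·2 + 1, 2 = 2·1).
1 divides 12, so solutions exist.
Back-substituting, 5·(9) + 22·(-2) = 1.
So 5·(9) ≡ 1 (mod 22); multiply by 12: n ≡ 108 (mod 22).
Smallest nonnegative: n = 108 mod 22 = 20.

20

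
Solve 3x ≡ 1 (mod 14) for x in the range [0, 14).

gcd(14, 3) = 1  (14 = 4*3 + 2, 3 = 1*2 + 1, 2 = 2*1).
Back-substituting, 3*(5) + 14*(-1) = 1.
So 3*5 ≡ 1 (mod 14), and 5 mod 14 = 5.

5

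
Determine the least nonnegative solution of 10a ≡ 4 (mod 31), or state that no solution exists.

19

gcd(31, 10):
  31 = 3·10 + 1
  10 = 10·1
so gcd(31, 10) = 1.
1 divides 4, so solutions exist.
Back-substitute for Bézout coefficients:
  1 = 31 - 3·10
  ... = 10·(-3) + 31·(1)
So 10·(-3) ≡ 1 (mod 31); multiply by 4: a ≡ -12 (mod 31).
Smallest nonnegative: a = -12 mod 31 = 19.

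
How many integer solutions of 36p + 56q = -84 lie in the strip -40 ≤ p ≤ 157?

14

gcd(56, 36) = 4  (56 = 1*36 + 20, 36 = 1*20 + 16, 20 = 1*16 + 4, 16 = 4*4).
Back-substituting, 36*(-3) + 56*(2) = 4.
Scale by -21: particular solution (63, -42); reduce p mod 14: (7, -6).
General solution: p = 7 + 14t, q = -6 - 9t for integer t.
-40 ≤ 7 + 14t ≤ 157 gives t ∈ [-3, 10], which is 14 values.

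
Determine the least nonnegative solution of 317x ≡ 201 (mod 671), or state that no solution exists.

642

gcd(671, 317) = 1  (671 = 2*317 + 37, 317 = 8*37 + 21, 37 = 1*21 + 16, 21 = 1*16 + 5, 16 = 3*5 + 1, 5 = 5*1).
1 divides 201, so solutions exist.
Back-substituting, 317*(-127) + 671*(60) = 1.
So 317*(-127) ≡ 1 (mod 671); multiply by 201: x ≡ -25527 (mod 671).
Smallest nonnegative: x = -25527 mod 671 = 642.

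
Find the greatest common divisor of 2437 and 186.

1

gcd(2437, 186):
  2437 = 13×186 + 19
  186 = 9×19 + 15
  19 = 1×15 + 4
  15 = 3×4 + 3
  4 = 1×3 + 1
  3 = 3×1
so gcd(2437, 186) = 1.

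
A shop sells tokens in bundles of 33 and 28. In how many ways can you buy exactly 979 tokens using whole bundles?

Need nonnegative integers with 33j + 28k = 979.
gcd(33, 28) = 1, and 33·(-11) + 28·(13) = 1.
So (j₀, k₀) = (-10769, 12727); general j = -10769 + 28t, k = 12727 - 33t.
j ≥ 0 ⇒ t ≥ 385; k ≥ 0 ⇒ t ≤ 385. That's 1 value of t.

1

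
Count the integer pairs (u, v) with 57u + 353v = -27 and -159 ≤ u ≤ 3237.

gcd(353, 57) = 1  (353 = 6*57 + 11, 57 = 5*11 + 2, 11 = 5*2 + 1, 2 = 2*1).
Back-substituting, 57*(-161) + 353*(26) = 1.
Scale by -27: particular solution (4347, -702); reduce u mod 353: (111, -18).
General solution: u = 111 + 353t, v = -18 - 57t for integer t.
-159 ≤ 111 + 353t ≤ 3237 gives t ∈ [0, 8], which is 9 values.

9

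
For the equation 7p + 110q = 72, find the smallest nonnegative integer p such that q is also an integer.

26

gcd(110, 7) = 1  (110 = 15×7 + 5, 7 = 1×5 + 2, 5 = 2×2 + 1, 2 = 2×1).
1 divides 72, so solutions exist.
Back-substituting, 7×(-47) + 110×(3) = 1.
Scale by 72/1 = 72: (p₀, q₀) = (-3384, 216).
General solution: p = -3384 + 110t, q = 216 - 7t for integer t.
p ≥ 0: smallest is -3384 mod 110 = 26 (at t = 31), with q = -1.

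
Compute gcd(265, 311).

1

gcd(311, 265):
  311 = 1*265 + 46
  265 = 5*46 + 35
  46 = 1*35 + 11
  35 = 3*11 + 2
  11 = 5*2 + 1
  2 = 2*1
so gcd(311, 265) = 1.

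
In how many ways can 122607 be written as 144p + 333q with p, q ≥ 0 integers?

gcd(333, 144) = 9.
By Bézout, 144*(7) + 333*(-3) = 9.
One solution: (12, 363).
General: p = 12 + 37t, q = 363 - 16t.
p ≥ 0 ⇒ t ≥ 0; q ≥ 0 ⇒ t ≤ 22. So t ∈ [0, 22]: 23 solutions.

23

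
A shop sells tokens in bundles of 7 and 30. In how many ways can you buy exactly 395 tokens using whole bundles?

2

Need nonnegative integers with 7j + 30k = 395.
gcd(7, 30) = 1, and 7·(13) + 30·(-3) = 1.
So (j₀, k₀) = (5135, -1185); general j = 5135 + 30t, k = -1185 - 7t.
j ≥ 0 ⇒ t ≥ -171; k ≥ 0 ⇒ t ≤ -170. That's 2 values of t.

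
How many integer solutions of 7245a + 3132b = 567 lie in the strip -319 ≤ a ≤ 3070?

9

gcd(7245, 3132):
  7245 = 2×3132 + 981
  3132 = 3×981 + 189
  981 = 5×189 + 36
  189 = 5×36 + 9
  36 = 4×9
so gcd(7245, 3132) = 9.
Back-substitute for Bézout coefficients:
  9 = 189 - 5×36
  ... = 7245×(-83) + 3132×(192)
Scale by 63: particular solution (-5229, 12096); reduce a mod 348: (339, -784).
General solution: a = 339 + 348t, b = -784 - 805t for integer t.
-319 ≤ 339 + 348t ≤ 3070 gives t ∈ [-1, 7], which is 9 values.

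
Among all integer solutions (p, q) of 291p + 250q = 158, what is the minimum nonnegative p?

gcd(291, 250):
  291 = 1×250 + 41
  250 = 6×41 + 4
  41 = 10×4 + 1
  4 = 4×1
so gcd(291, 250) = 1.
1 divides 158, so solutions exist.
Back-substitute for Bézout coefficients:
  1 = 41 - 10×4
  ... = 291×(61) + 250×(-71)
Scale by 158/1 = 158: (p₀, q₀) = (9638, -11218).
General solution: p = 9638 + 250t, q = -11218 - 291t for integer t.
p ≥ 0: smallest is 9638 mod 250 = 138 (at t = -38), with q = -160.

138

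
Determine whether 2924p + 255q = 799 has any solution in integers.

gcd(2924, 255) = 17  (2924 = 11×255 + 119, 255 = 2×119 + 17, 119 = 7×17).
17 divides 799, so integer solutions exist.

yes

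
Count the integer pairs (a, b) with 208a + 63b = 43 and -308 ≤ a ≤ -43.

4

gcd(208, 63):
  208 = 3·63 + 19
  63 = 3·19 + 6
  19 = 3·6 + 1
  6 = 6·1
so gcd(208, 63) = 1.
Back-substitute for Bézout coefficients:
  1 = 19 - 3·6
  ... = 208·(10) + 63·(-33)
Scale by 43: particular solution (430, -1419); reduce a mod 63: (52, -171).
General solution: a = 52 + 63t, b = -171 - 208t for integer t.
-308 ≤ 52 + 63t ≤ -43 gives t ∈ [-5, -2], which is 4 values.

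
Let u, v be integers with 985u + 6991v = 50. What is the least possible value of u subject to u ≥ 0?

gcd(6991, 985):
  6991 = 7*985 + 96
  985 = 10*96 + 25
  96 = 3*25 + 21
  25 = 1*21 + 4
  21 = 5*4 + 1
  4 = 4*1
so gcd(6991, 985) = 1.
1 divides 50, so solutions exist.
Back-substitute for Bézout coefficients:
  1 = 21 - 5*4
  ... = 985*(-1675) + 6991*(236)
Scale by 50/1 = 50: (u₀, v₀) = (-83750, 11800).
General solution: u = -83750 + 6991t, v = 11800 - 985t for integer t.
u ≥ 0: smallest is -83750 mod 6991 = 142 (at t = 12), with v = -20.

142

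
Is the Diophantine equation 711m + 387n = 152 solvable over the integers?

no

gcd(711, 387):
  711 = 1*387 + 324
  387 = 1*324 + 63
  324 = 5*63 + 9
  63 = 7*9
so gcd(711, 387) = 9.
9 does not divide 152 (remainder 8), so no integer solutions.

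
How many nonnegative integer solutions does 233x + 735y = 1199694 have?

7

gcd(735, 233):
  735 = 3×233 + 36
  233 = 6×36 + 17
  36 = 2×17 + 2
  17 = 8×2 + 1
  2 = 2×1
so gcd(735, 233) = 1.
Back-substitute for Bézout coefficients:
  1 = 17 - 8×2
  ... = 233×(347) + 735×(-110)
Scale by 1199694: one solution is (416293818, -131966340). Reduce x mod 735: (108, 1598).
General: x = 108 + 735t, y = 1598 - 233t.
x ≥ 0 ⇒ t ≥ 0; y ≥ 0 ⇒ t ≤ 6. So t ∈ [0, 6]: 7 solutions.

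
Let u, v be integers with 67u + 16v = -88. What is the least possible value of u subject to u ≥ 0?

gcd(67, 16):
  67 = 4×16 + 3
  16 = 5×3 + 1
  3 = 3×1
so gcd(67, 16) = 1.
1 divides -88, so solutions exist.
Back-substitute for Bézout coefficients:
  1 = 16 - 5×3
  ... = 67×(-5) + 16×(21)
Scale by -88/1 = -88: (u₀, v₀) = (440, -1848).
General solution: u = 440 + 16t, v = -1848 - 67t for integer t.
u ≥ 0: smallest is 440 mod 16 = 8 (at t = -27), with v = -39.

8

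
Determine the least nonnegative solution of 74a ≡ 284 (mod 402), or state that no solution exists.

gcd(402, 74) = 2.
2 divides 284, so solutions exist.
By Bézout, 74*(-38) + 402*(7) = 2.
So 74*(-38) ≡ 2 (mod 402); multiply by 142: a ≡ -5396 (mod 201).
Smallest nonnegative: a = -5396 mod 201 = 31.

31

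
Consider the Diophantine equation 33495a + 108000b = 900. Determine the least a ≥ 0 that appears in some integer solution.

gcd(108000, 33495) = 15  (108000 = 3×33495 + 7515, 33495 = 4×7515 + 3435, 7515 = 2×3435 + 645, 3435 = 5×645 + 210, 645 = 3×210 + 15, 210 = 14×15).
15 divides 900, so solutions exist.
Back-substituting, 33495×(-503) + 108000×(156) = 15.
Scale by 900/15 = 60: (a₀, b₀) = (-30180, 9360).
General solution: a = -30180 + 7200t, b = 9360 - 2233t for integer t.
a ≥ 0: smallest is -30180 mod 7200 = 5820 (at t = 5), with b = -1805.

5820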